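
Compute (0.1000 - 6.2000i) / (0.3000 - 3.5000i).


Conjugate of z2 = 0.3000 + 3.5000i
Numerator: (0.1000 - 6.2000i)(0.3000 + 3.5000i) = 21.7300 - 1.5100i
Denominator: 0.3^2 + (-3.5)^2 = 12.34
Result = (21.7300 - 1.5100i)/12.34

1.7609 - 0.1224i


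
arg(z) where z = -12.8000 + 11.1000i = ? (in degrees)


Re = -12.8, Im = 11.1
arg = atan2(11.1, -12.8) = 139.0686 degrees

arg(z) = 139.0686 degrees


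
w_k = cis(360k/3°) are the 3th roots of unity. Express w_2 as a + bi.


Angle = 360*2/3 = 240°
a = cos(240°) = -0.5000
b = sin(240°) = -0.8660

-0.5000 - 0.8660i


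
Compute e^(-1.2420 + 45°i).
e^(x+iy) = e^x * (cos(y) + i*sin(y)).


e^-1.2420 = 0.2888
cos(45°) = 0.7071
sin(45°) = 0.7071
Real = 0.2888*0.7071 = 0.2042
Imag = 0.2888*0.7071 = 0.2042

0.2042 + 0.2042i


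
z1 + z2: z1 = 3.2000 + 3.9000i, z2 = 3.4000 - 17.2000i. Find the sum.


Real: 3.2 + 3.4 = 6.6
Imag: 3.9 - 17.2 = -13.3

6.6000 - 13.3000i


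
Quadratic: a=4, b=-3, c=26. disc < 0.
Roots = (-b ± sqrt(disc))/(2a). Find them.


disc = (-3)^2 - 4*4*26 = 9 - 416 = -407
sqrt(|disc|) = sqrt(407) = 20.1742
Real part = 3/(2*4) = 0.3750
Imag part = 20.1742/(2*4) = 2.5218

0.3750 ± 2.5218i


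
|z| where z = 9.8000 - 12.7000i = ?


|z| = sqrt(9.8^2 + (-12.7)^2) = sqrt(96.04 + 161.29) = sqrt(257.33) = 16.0415

|z| = 16.0415


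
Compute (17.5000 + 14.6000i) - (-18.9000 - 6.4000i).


Real: 17.5 + 18.9 = 36.4
Imag: 14.6 + 6.4 = 21

36.4000 + 21.0000i


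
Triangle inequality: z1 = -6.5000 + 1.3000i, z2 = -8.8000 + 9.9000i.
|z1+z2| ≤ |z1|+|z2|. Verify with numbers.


|z1| = sqrt((-6.5)^2 + 1.3^2) = sqrt(43.94) = 6.6287
|z2| = sqrt((-8.8)^2 + 9.9^2) = sqrt(175.45) = 13.2458
z1+z2 = -15.3000 + 11.2000i
|z1+z2| = sqrt(359.53) = 18.9613
|z1|+|z2| = 6.6287 + 13.2458 = 19.8745

|z1+z2| = 18.9613 ≤ |z1|+|z2| = 19.8745 (verified)


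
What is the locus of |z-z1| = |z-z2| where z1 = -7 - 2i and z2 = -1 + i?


Equal distances means the locus is the perpendicular bisector of z1 and z2.
Midpoint = ((-7+(-1))/2, (-2+1)/2) = (-4.0000, -0.5000)

Perpendicular bisector through (-4.0000, -0.5000)


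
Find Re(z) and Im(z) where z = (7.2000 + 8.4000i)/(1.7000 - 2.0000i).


Multiply by conjugate: (7.2000 + 8.4000i)(1.7000 + 2.0000i) / (1.7^2 + (-2)^2)
Numerator real = 7.2*1.7 + 8.4*(-2) = -4.56
Numerator imag = 8.4*1.7 - 7.2*(-2) = 28.68
Denominator = 6.89
Re(z) = -4.56/6.89 = -0.6618
Im(z) = 28.68/6.89 = 4.1626

Re(z) = -0.6618, Im(z) = 4.1626


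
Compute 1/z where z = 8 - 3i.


|z|^2 = 64+9 = 73
1/z = (8 + 3i)/73

1/z = 0.1096 + 0.0411i


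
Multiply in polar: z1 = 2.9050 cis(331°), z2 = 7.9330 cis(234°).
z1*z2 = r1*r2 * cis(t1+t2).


r = 2.9050 * 7.9330 = 23.0454
theta = 331° + 234° = 565° = 205° (mod 360)

23.0454 cis(205°)


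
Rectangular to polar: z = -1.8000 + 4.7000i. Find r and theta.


r = sqrt(3.24+22.09) = sqrt(25.33) = 5.0329
theta = atan2(4.7, -1.8) = 110.9558 degrees

r = 5.0329, theta = 110.9558 degrees


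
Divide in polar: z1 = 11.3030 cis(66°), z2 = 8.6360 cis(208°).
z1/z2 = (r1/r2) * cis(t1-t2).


r = 11.3030 / 8.6360 = 1.3088
theta = 66° - 208° = -142° = 218° (mod 360)

1.3088 cis(218°)


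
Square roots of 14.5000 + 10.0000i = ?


|z| = sqrt(210.25+100) = 17.6139
sqrt((|z|+a)/2) = sqrt((17.6139+14.5)/2) = sqrt(16.0570) = 4.0071
sqrt((|z|-a)/2) = sqrt((17.6139-14.5)/2) = sqrt(1.5570) = 1.2478

±(4.0071 + 1.2478i) i.e. 4.0071 + 1.2478i and -4.0071 - 1.2478i


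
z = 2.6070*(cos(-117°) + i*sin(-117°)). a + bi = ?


a = 2.6070*cos(-117°) = 2.6070*(-0.454) = -1.1836
b = 2.6070*sin(-117°) = 2.6070*(-0.89101) = -2.3229

-1.1836 - 2.3229i


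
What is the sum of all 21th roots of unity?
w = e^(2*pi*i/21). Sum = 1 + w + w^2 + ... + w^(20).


The sum of all 21th roots of unity is 0.
Geometric series: (1 - w^21)/(1 - w) = (1-1)/(1-w) = 0 since w^21 = 1, w ≠ 1.
Alternatively: coefficient of z^20 in z^21 - 1 is 0.

0


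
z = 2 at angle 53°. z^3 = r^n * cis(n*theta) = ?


r^3 = 2^3 = 8
n*theta = 3*53° = 159° = 159° (mod 360)
a = 8*cos(159°) = -7.4686
b = 8*sin(159°) = 2.8669

8 cis(159°) = -7.4686 + 2.8669i


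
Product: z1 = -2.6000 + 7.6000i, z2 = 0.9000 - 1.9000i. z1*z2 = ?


Real = -2.6*0.9 - 7.6*(-1.9) = -2.34 - (-14.44) = 12.1
Imag = -2.6*(-1.9) + 0.9*7.6 = 4.94 + 6.84 = 11.78

12.1000 + 11.7800i


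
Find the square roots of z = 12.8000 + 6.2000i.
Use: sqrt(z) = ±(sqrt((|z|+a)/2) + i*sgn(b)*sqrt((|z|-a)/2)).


|z| = sqrt(163.84+38.44) = 14.2225
sqrt((|z|+a)/2) = sqrt((14.2225+12.8)/2) = sqrt(13.5113) = 3.6758
sqrt((|z|-a)/2) = sqrt((14.2225-12.8)/2) = sqrt(0.7113) = 0.8434

±(3.6758 + 0.8434i) i.e. 3.6758 + 0.8434i and -3.6758 - 0.8434i


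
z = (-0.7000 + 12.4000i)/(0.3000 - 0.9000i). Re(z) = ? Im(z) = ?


Multiply by conjugate: (-0.7000 + 12.4000i)(0.3000 + 0.9000i) / (0.3^2 + (-0.9)^2)
Numerator real = -0.7*0.3 + 12.4*(-0.9) = -11.37
Numerator imag = 12.4*0.3 - (-0.7)*(-0.9) = 3.09
Denominator = 0.9
Re(z) = -11.37/0.9 = -12.6333
Im(z) = 3.09/0.9 = 3.4333

Re(z) = -12.6333, Im(z) = 3.4333


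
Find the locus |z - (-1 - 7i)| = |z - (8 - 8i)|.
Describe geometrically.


Equal distances means the locus is the perpendicular bisector of z1 and z2.
Midpoint = ((-1+8)/2, (-7+(-8))/2) = (3.5000, -7.5000)

Perpendicular bisector through (3.5000, -7.5000)


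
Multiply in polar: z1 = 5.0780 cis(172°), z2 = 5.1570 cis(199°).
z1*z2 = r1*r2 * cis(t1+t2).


r = 5.0780 * 5.1570 = 26.1872
theta = 172° + 199° = 371° = 11° (mod 360)

26.1872 cis(11°)


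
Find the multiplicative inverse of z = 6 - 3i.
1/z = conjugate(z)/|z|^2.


|z|^2 = 36+9 = 45
1/z = (6 + 3i)/45

1/z = 0.1333 + 0.0667i


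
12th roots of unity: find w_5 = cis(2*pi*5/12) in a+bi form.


Angle = 360*5/12 = 150°
a = cos(150°) = -0.8660
b = sin(150°) = 0.5000

-0.8660 + 0.5000i


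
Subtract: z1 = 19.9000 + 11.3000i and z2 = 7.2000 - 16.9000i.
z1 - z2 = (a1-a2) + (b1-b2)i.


Real: 19.9 - 7.2 = 12.7
Imag: 11.3 + 16.9 = 28.2

12.7000 + 28.2000i


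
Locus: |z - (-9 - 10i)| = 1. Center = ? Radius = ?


|z - z0| = r is a circle with center z0 and radius r.
Center = (-9, -10), radius = 1

Circle with center (-9, -10) and radius 1


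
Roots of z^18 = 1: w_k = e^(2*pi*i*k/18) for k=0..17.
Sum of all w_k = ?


The sum of all 18th roots of unity is 0.
Geometric series: (1 - w^18)/(1 - w) = (1-1)/(1-w) = 0 since w^18 = 1, w ≠ 1.
Alternatively: coefficient of z^17 in z^18 - 1 is 0.

0


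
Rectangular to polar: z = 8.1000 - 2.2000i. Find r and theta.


r = sqrt(65.61+4.84) = sqrt(70.45) = 8.3934
theta = atan2(-2.2, 8.1) = -15.1952 degrees

r = 8.3934, theta = -15.1952 degrees


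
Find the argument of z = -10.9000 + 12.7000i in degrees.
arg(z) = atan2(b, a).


Re = -10.9, Im = 12.7
arg = atan2(12.7, -10.9) = 130.6384 degrees

arg(z) = 130.6384 degrees


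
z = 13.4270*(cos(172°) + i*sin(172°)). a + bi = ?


a = 13.4270*cos(172°) = 13.4270*(-0.990268) = -13.2963
b = 13.4270*sin(172°) = 13.4270*0.139173 = 1.8687

-13.2963 + 1.8687i


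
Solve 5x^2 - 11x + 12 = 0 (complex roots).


disc = (-11)^2 - 4*5*12 = 121 - 240 = -119
sqrt(|disc|) = sqrt(119) = 10.9087
Real part = 11/(2*5) = 1.1000
Imag part = 10.9087/(2*5) = 1.0909

1.1000 ± 1.0909i


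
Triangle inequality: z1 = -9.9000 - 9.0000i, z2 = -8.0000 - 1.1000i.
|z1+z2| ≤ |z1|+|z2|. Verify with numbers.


|z1| = sqrt((-9.9)^2 + (-9)^2) = sqrt(179.01) = 13.3795
|z2| = sqrt((-8)^2 + (-1.1)^2) = sqrt(65.21) = 8.0753
z1+z2 = -17.9000 - 10.1000i
|z1+z2| = sqrt(422.42) = 20.5529
|z1|+|z2| = 13.3795 + 8.0753 = 21.4548

|z1+z2| = 20.5529 ≤ |z1|+|z2| = 21.4548 (verified)


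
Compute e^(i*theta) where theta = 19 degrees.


cos(19°) = 0.9455
sin(19°) = 0.3256

e^(i*19°) = 0.9455 + 0.3256i


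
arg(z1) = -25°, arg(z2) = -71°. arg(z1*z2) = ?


arg(z1*z2) = -25° - 71° = -96°
Normalized to (-180°, 180°]: -96°

-96°


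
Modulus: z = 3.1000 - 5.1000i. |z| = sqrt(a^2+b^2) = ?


|z| = sqrt(3.1^2 + (-5.1)^2) = sqrt(9.61 + 26.01) = sqrt(35.62) = 5.9682

|z| = 5.9682


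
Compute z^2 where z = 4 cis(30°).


r^2 = 4^2 = 16
n*theta = 2*30° = 60° = 60° (mod 360)
a = 16*cos(60°) = 8.0000
b = 16*sin(60°) = 13.8564

16 cis(60°) = 8.0000 + 13.8564i


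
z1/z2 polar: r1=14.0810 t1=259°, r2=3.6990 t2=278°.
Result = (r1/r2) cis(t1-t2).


r = 14.0810 / 3.6990 = 3.8067
theta = 259° - 278° = -19° = 341° (mod 360)

3.8067 cis(341°)


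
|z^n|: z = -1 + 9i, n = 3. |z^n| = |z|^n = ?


|z| = sqrt(1+81) = sqrt(82) = 9.0554
|z^3| = |z|^3 = (sqrt(82))^3 = 82*sqrt(82)

|z^3| = 82*sqrt(82) ≈ 742.5416


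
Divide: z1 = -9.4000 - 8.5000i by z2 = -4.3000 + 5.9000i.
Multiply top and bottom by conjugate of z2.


Conjugate of z2 = -4.3000 - 5.9000i
Numerator: (-9.4000 - 8.5000i)(-4.3000 - 5.9000i) = -9.7300 + 92.0100i
Denominator: (-4.3)^2 + 5.9^2 = 53.3
Result = (-9.7300 + 92.0100i)/53.3

-0.1826 + 1.7263i


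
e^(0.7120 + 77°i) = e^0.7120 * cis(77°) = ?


e^0.7120 = 2.03806
cos(77°) = 0.22495
sin(77°) = 0.97437
Real = 2.03806*0.22495 = 0.4585
Imag = 2.03806*0.97437 = 1.9858

0.4585 + 1.9858i


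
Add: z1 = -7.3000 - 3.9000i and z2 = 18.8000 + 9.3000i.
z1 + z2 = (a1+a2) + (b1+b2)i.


Real: -7.3 + 18.8 = 11.5
Imag: -3.9 + 9.3 = 5.4

11.5000 + 5.4000i


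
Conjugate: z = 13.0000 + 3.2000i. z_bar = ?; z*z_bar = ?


z_bar = 13.0000 - 3.2000i
z*z_bar = 13^2 + 3.2^2 = 169 + 10.24 = 179.24

z_bar = 13.0000 - 3.2000i, z*z_bar = 179.24


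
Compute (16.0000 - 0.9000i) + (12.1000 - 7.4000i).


Real: 16 + 12.1 = 28.1
Imag: -0.9 - 7.4 = -8.3

28.1000 - 8.3000i


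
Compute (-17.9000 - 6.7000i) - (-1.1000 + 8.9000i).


Real: -17.9 + 1.1 = -16.8
Imag: -6.7 - 8.9 = -15.6

-16.8000 - 15.6000i


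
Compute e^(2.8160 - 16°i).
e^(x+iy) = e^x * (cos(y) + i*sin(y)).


e^2.8160 = 16.7099
cos(-16°) = 0.96126
sin(-16°) = -0.27564
Real = 16.7099*0.96126 = 16.0626
Imag = 16.7099*(-0.27564) = -4.6059

16.0626 - 4.6059i


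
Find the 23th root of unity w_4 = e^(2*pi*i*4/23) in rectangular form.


Angle = 360*4/23 = 62.6087°
a = cos(62.6087°) = 0.4601
b = sin(62.6087°) = 0.8879

0.4601 + 0.8879i


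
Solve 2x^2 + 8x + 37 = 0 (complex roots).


disc = 8^2 - 4*2*37 = 64 - 296 = -232
sqrt(|disc|) = sqrt(232) = 15.2315
Real part = -8/(2*2) = -2.0000
Imag part = 15.2315/(2*2) = 3.8079

-2.0000 ± 3.8079i


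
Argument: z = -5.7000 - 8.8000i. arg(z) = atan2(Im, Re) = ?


Re = -5.7, Im = -8.8
arg = atan2(-8.8, -5.7) = -122.9322 degrees

arg(z) = -122.9322 degrees


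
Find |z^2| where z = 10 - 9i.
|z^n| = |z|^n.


|z| = sqrt(100+81) = sqrt(181) = 13.4536
|z^2| = |z|^2 = (sqrt(181))^2 = 181

|z^2| = 181


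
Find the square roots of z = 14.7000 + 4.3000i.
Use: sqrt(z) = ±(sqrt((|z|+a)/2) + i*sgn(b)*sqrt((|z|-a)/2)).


|z| = sqrt(216.09+18.49) = 15.3160
sqrt((|z|+a)/2) = sqrt((15.3160+14.7)/2) = sqrt(15.0080) = 3.8740
sqrt((|z|-a)/2) = sqrt((15.3160-14.7)/2) = sqrt(0.3080) = 0.5550

±(3.8740 + 0.5550i) i.e. 3.8740 + 0.5550i and -3.8740 - 0.5550i


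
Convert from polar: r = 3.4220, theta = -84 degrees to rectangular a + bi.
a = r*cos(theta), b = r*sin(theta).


a = 3.4220*cos(-84°) = 3.4220*0.10453 = 0.3577
b = 3.4220*sin(-84°) = 3.4220*(-0.994522) = -3.4033

0.3577 - 3.4033i


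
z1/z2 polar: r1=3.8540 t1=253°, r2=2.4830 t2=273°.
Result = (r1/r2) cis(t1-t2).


r = 3.8540 / 2.4830 = 1.5522
theta = 253° - 273° = -20° = 340° (mod 360)

1.5522 cis(340°)


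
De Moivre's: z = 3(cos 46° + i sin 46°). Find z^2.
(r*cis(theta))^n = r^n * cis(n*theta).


r^2 = 3^2 = 9
n*theta = 2*46° = 92° = 92° (mod 360)
a = 9*cos(92°) = -0.3141
b = 9*sin(92°) = 8.9945

9 cis(92°) = -0.3141 + 8.9945i


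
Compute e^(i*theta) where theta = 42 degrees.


cos(42°) = 0.7431
sin(42°) = 0.6691

e^(i*42°) = 0.7431 + 0.6691i


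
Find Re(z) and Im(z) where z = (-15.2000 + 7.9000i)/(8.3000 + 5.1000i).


Multiply by conjugate: (-15.2000 + 7.9000i)(8.3000 - 5.1000i) / (8.3^2 + 5.1^2)
Numerator real = -15.2*8.3 + 7.9*5.1 = -85.87
Numerator imag = 7.9*8.3 - (-15.2)*5.1 = 143.09
Denominator = 94.9
Re(z) = -85.87/94.9 = -0.9048
Im(z) = 143.09/94.9 = 1.5078

Re(z) = -0.9048, Im(z) = 1.5078


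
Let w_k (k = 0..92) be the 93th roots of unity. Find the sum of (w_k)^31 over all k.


The roots are w_k = w^k with w = e^(2*pi*i/93), and (w^k)^31 = (w^31)^k.
So S = 1 + u + u^2 + ... + u^(92) with u = w^31.
31 = 0*93 + 31, so 31 is not a multiple of 93: u = w^31 ≠ 1 (w is a primitive 93th root), while u^93 = (w^93)^31 = 1.
Geometric series: S = (1 - u^93)/(1 - u) = (1 - 1)/(1 - u) = 0

S = 0


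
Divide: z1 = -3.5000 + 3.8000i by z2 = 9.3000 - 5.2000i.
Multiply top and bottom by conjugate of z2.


Conjugate of z2 = 9.3000 + 5.2000i
Numerator: (-3.5000 + 3.8000i)(9.3000 + 5.2000i) = -52.3100 + 17.1400i
Denominator: 9.3^2 + (-5.2)^2 = 113.53
Result = (-52.3100 + 17.1400i)/113.53

-0.4608 + 0.1510i


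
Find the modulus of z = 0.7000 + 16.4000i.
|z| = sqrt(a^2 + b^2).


|z| = sqrt(0.7^2 + 16.4^2) = sqrt(0.49 + 268.96) = sqrt(269.45) = 16.4149

|z| = 16.4149


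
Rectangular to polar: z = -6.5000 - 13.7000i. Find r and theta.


r = sqrt(42.25+187.69) = sqrt(229.94) = 15.1638
theta = atan2(-13.7, -6.5) = -115.3821 degrees

r = 15.1638, theta = -115.3821 degrees


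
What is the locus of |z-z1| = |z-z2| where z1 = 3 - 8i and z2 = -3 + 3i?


Equal distances means the locus is the perpendicular bisector of z1 and z2.
Midpoint = ((3+(-3))/2, (-8+3)/2) = (0, -2.5000)

Perpendicular bisector through (0, -2.5000)


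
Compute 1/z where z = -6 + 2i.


|z|^2 = 36+4 = 40
1/z = (-6 - 2i)/40

1/z = -0.1500 - 0.0500i


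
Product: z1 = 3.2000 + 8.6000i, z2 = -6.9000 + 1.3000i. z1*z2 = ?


Real = 3.2*(-6.9) - 8.6*1.3 = -22.08 - 11.18 = -33.26
Imag = 3.2*1.3 - (6.9)*8.6 = 4.16 - (59.34) = -55.18

-33.2600 - 55.1800i


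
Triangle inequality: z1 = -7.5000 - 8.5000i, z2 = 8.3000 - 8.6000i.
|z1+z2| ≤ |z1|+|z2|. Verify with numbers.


|z1| = sqrt((-7.5)^2 + (-8.5)^2) = sqrt(128.5) = 11.3358
|z2| = sqrt(8.3^2 + (-8.6)^2) = sqrt(142.85) = 11.9520
z1+z2 = 0.8000 - 17.1000i
|z1+z2| = sqrt(293.05) = 17.1187
|z1|+|z2| = 11.3358 + 11.9520 = 23.2878

|z1+z2| = 17.1187 ≤ |z1|+|z2| = 23.2878 (verified)


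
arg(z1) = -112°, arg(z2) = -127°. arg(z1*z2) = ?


arg(z1*z2) = -112° - 127° = -239°
Normalized to (-180°, 180°]: 121°

121°


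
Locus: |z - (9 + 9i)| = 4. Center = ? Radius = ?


|z - z0| = r is a circle with center z0 and radius r.
Center = (9, 9), radius = 4

Circle with center (9, 9) and radius 4


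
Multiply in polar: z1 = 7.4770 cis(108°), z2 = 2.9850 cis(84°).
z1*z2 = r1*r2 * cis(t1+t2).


r = 7.4770 * 2.9850 = 22.3188
theta = 108° + 84° = 192° = 192° (mod 360)

22.3188 cis(192°)


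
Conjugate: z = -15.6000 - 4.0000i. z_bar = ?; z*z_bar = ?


z_bar = -15.6000 + 4.0000i
z*z_bar = (-15.6)^2 + (-4)^2 = 243.36 + 16 = 259.36

z_bar = -15.6000 + 4.0000i, z*z_bar = 259.36


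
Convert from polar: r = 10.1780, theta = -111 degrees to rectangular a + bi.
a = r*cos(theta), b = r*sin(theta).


a = 10.1780*cos(-111°) = 10.1780*(-0.35837) = -3.6475
b = 10.1780*sin(-111°) = 10.1780*(-0.93358) = -9.5020

-3.6475 - 9.5020i


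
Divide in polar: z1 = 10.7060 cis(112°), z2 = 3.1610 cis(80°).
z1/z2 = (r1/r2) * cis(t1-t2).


r = 10.7060 / 3.1610 = 3.3869
theta = 112° - 80° = 32° = 32° (mod 360)

3.3869 cis(32°)


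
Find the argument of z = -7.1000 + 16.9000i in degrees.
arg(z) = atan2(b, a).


Re = -7.1, Im = 16.9
arg = atan2(16.9, -7.1) = 112.7882 degrees

arg(z) = 112.7882 degrees


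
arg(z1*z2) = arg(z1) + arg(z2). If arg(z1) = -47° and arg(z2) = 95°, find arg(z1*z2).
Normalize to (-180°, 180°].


arg(z1*z2) = -47° + 95° = 48°
Normalized to (-180°, 180°]: 48°

48°


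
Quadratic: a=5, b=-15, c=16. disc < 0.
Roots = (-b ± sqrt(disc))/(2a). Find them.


disc = (-15)^2 - 4*5*16 = 225 - 320 = -95
sqrt(|disc|) = sqrt(95) = 9.7468
Real part = 15/(2*5) = 1.5000
Imag part = 9.7468/(2*5) = 0.9747

1.5000 ± 0.9747i


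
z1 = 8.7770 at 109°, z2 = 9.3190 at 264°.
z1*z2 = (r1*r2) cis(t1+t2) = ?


r = 8.7770 * 9.3190 = 81.7929
theta = 109° + 264° = 373° = 13° (mod 360)

81.7929 cis(13°)


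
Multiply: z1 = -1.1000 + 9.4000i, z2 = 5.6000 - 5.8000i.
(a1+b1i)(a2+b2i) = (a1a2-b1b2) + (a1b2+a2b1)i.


Real = -1.1*5.6 - 9.4*(-5.8) = -6.16 - (-54.52) = 48.36
Imag = -1.1*(-5.8) + 5.6*9.4 = 6.38 + 52.64 = 59.02

48.3600 + 59.0200i


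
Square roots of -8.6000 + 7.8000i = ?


|z| = sqrt(73.96+60.84) = 11.6103
sqrt((|z|+a)/2) = sqrt((11.6103+(-8.6))/2) = sqrt(1.5052) = 1.2269
sqrt((|z|-a)/2) = sqrt((11.6103-(-8.6))/2) = sqrt(10.1052) = 3.1789

±(1.2269 + 3.1789i) i.e. 1.2269 + 3.1789i and -1.2269 - 3.1789i


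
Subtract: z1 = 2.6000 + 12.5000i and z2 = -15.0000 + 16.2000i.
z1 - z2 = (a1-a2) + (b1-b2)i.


Real: 2.6 + 15 = 17.6
Imag: 12.5 - 16.2 = -3.7

17.6000 - 3.7000i


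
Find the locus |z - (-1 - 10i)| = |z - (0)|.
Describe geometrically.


Equal distances means the locus is the perpendicular bisector of z1 and z2.
Midpoint = ((-1+0)/2, (-10+0)/2) = (-0.5000, -5.0000)

Perpendicular bisector through (-0.5000, -5.0000)


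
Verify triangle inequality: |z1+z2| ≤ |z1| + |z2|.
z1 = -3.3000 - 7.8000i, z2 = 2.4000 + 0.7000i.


|z1| = sqrt((-3.3)^2 + (-7.8)^2) = sqrt(71.73) = 8.4694
|z2| = sqrt(2.4^2 + 0.7^2) = sqrt(6.25) = 2.5000
z1+z2 = -0.9000 - 7.1000i
|z1+z2| = sqrt(51.22) = 7.1568
|z1|+|z2| = 8.4694 + 2.5000 = 10.9694

|z1+z2| = 7.1568 ≤ |z1|+|z2| = 10.9694 (verified)


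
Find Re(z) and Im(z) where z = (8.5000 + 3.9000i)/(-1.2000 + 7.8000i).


Multiply by conjugate: (8.5000 + 3.9000i)(-1.2000 - 7.8000i) / ((-1.2)^2 + 7.8^2)
Numerator real = 8.5*(-1.2) + 3.9*7.8 = 20.22
Numerator imag = 3.9*(-1.2) - 8.5*7.8 = -70.98
Denominator = 62.28
Re(z) = 20.22/62.28 = 0.3247
Im(z) = -70.98/62.28 = -1.1397

Re(z) = 0.3247, Im(z) = -1.1397


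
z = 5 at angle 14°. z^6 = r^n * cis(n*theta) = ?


r^6 = 5^6 = 15625
n*theta = 6*14° = 84° = 84° (mod 360)
a = 15625*cos(84°) = 1633.2572
b = 15625*sin(84°) = 15539.4046

15625 cis(84°) = 1633.2572 + 15539.4046i


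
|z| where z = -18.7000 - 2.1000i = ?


|z| = sqrt((-18.7)^2 + (-2.1)^2) = sqrt(349.69 + 4.41) = sqrt(354.1) = 18.8175

|z| = 18.8175


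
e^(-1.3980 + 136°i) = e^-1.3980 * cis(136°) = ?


e^-1.3980 = 0.2471
cos(136°) = -0.7193
sin(136°) = 0.694658
Real = 0.2471*(-0.7193) = -0.1777
Imag = 0.2471*0.694658 = 0.1716

-0.1777 + 0.1716i


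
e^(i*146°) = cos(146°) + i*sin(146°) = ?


cos(146°) = -0.8290
sin(146°) = 0.5592

e^(i*146°) = -0.8290 + 0.5592i


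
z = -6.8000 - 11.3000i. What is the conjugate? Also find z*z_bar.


z_bar = -6.8000 + 11.3000i
z*z_bar = (-6.8)^2 + (-11.3)^2 = 46.24 + 127.69 = 173.93

z_bar = -6.8000 + 11.3000i, z*z_bar = 173.93


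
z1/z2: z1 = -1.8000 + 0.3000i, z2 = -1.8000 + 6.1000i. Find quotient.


Conjugate of z2 = -1.8000 - 6.1000i
Numerator: (-1.8000 + 0.3000i)(-1.8000 - 6.1000i) = 5.0700 + 10.4400i
Denominator: (-1.8)^2 + 6.1^2 = 40.45
Result = (5.0700 + 10.4400i)/40.45

0.1253 + 0.2581i


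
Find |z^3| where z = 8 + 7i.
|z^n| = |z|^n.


|z| = sqrt(64+49) = sqrt(113) = 10.6301
|z^3| = |z|^3 = (sqrt(113))^3 = 113*sqrt(113)

|z^3| = 113*sqrt(113) ≈ 1201.2065


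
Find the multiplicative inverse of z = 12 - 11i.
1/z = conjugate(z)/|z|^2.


|z|^2 = 144+121 = 265
1/z = (12 + 11i)/265

1/z = 0.0453 + 0.0415i


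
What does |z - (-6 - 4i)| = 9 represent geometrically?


|z - z0| = r is a circle with center z0 and radius r.
Center = (-6, -4), radius = 9

Circle with center (-6, -4) and radius 9


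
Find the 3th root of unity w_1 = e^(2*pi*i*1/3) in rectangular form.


Angle = 360*1/3 = 120°
a = cos(120°) = -0.5000
b = sin(120°) = 0.8660

-0.5000 + 0.8660i


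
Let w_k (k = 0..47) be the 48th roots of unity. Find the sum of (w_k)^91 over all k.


The roots are w_k = w^k with w = e^(2*pi*i/48), and (w^k)^91 = (w^91)^k.
So S = 1 + u + u^2 + ... + u^(47) with u = w^91.
91 = 1*48 + 43, so 91 is not a multiple of 48: u = (w^48)^1 * w^43 = w^43 ≠ 1 (w is a primitive 48th root), while u^48 = (w^48)^91 = 1.
Geometric series: S = (1 - u^48)/(1 - u) = (1 - 1)/(1 - u) = 0

S = 0


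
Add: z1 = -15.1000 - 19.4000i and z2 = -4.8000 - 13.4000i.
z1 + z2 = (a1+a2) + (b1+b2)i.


Real: -15.1 - 4.8 = -19.9
Imag: -19.4 - 13.4 = -32.8

-19.9000 - 32.8000i


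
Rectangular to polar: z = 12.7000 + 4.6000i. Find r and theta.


r = sqrt(161.29+21.16) = sqrt(182.45) = 13.5074
theta = atan2(4.6, 12.7) = 19.9106 degrees

r = 13.5074, theta = 19.9106 degrees


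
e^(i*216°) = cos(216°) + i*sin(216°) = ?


cos(216°) = -0.8090
sin(216°) = -0.5878

e^(i*216°) = -0.8090 - 0.5878i


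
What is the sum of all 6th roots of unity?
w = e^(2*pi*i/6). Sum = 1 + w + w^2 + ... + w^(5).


The sum of all 6th roots of unity is 0.
Geometric series: (1 - w^6)/(1 - w) = (1-1)/(1-w) = 0 since w^6 = 1, w ≠ 1.
Alternatively: coefficient of z^5 in z^6 - 1 is 0.

0


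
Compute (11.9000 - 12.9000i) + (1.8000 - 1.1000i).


Real: 11.9 + 1.8 = 13.7
Imag: -12.9 - 1.1 = -14

13.7000 - 14.0000i


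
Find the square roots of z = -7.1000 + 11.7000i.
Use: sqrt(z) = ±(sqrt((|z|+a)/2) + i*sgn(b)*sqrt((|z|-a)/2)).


|z| = sqrt(50.41+136.89) = 13.6858
sqrt((|z|+a)/2) = sqrt((13.6858+(-7.1))/2) = sqrt(3.2929) = 1.8146
sqrt((|z|-a)/2) = sqrt((13.6858-(-7.1))/2) = sqrt(10.3929) = 3.2238

±(1.8146 + 3.2238i) i.e. 1.8146 + 3.2238i and -1.8146 - 3.2238i


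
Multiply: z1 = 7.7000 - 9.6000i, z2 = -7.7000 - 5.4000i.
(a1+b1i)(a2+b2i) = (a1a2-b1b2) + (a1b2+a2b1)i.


Real = 7.7*(-7.7) - (-9.6)*(-5.4) = -59.29 - 51.84 = -111.13
Imag = 7.7*(-5.4) - (7.7)*(-9.6) = -41.58 + 73.92 = 32.34

-111.1300 + 32.3400i


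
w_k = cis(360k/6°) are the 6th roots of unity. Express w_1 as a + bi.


Angle = 360*1/6 = 60°
a = cos(60°) = 0.5000
b = sin(60°) = 0.8660

0.5000 + 0.8660i


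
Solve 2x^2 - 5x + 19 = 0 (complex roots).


disc = (-5)^2 - 4*2*19 = 25 - 152 = -127
sqrt(|disc|) = sqrt(127) = 11.2694
Real part = 5/(2*2) = 1.2500
Imag part = 11.2694/(2*2) = 2.8174

1.2500 ± 2.8174i


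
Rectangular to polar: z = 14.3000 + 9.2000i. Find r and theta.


r = sqrt(204.49+84.64) = sqrt(289.13) = 17.0038
theta = atan2(9.2, 14.3) = 32.7555 degrees

r = 17.0038, theta = 32.7555 degrees


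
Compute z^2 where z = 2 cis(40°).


r^2 = 2^2 = 4
n*theta = 2*40° = 80° = 80° (mod 360)
a = 4*cos(80°) = 0.6946
b = 4*sin(80°) = 3.9392

4 cis(80°) = 0.6946 + 3.9392i


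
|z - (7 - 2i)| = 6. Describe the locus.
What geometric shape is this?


|z - z0| = r is a circle with center z0 and radius r.
Center = (7, -2), radius = 6

Circle with center (7, -2) and radius 6


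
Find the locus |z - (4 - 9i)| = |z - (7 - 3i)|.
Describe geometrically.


Equal distances means the locus is the perpendicular bisector of z1 and z2.
Midpoint = ((4+7)/2, (-9+(-3))/2) = (5.5000, -6.0000)

Perpendicular bisector through (5.5000, -6.0000)


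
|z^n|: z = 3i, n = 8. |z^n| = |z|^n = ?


|z| = sqrt(0+9) = sqrt(9) = 3
|z^8| = |z|^8 = 3^8 = 6561

|z^8| = 6561


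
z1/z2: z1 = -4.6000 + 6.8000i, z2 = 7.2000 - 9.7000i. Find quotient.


Conjugate of z2 = 7.2000 + 9.7000i
Numerator: (-4.6000 + 6.8000i)(7.2000 + 9.7000i) = -99.0800 + 4.3400i
Denominator: 7.2^2 + (-9.7)^2 = 145.93
Result = (-99.0800 + 4.3400i)/145.93

-0.6790 + 0.0297i


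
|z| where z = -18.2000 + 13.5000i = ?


|z| = sqrt((-18.2)^2 + 13.5^2) = sqrt(331.24 + 182.25) = sqrt(513.49) = 22.6603

|z| = 22.6603


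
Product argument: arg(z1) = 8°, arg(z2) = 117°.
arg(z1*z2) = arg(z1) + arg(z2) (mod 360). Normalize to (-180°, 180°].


arg(z1*z2) = 8° + 117° = 125°
Normalized to (-180°, 180°]: 125°

125°


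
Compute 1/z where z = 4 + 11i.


|z|^2 = 16+121 = 137
1/z = (4 - 11i)/137

1/z = 0.0292 - 0.0803i


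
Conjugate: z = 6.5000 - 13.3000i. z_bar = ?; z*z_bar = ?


z_bar = 6.5000 + 13.3000i
z*z_bar = 6.5^2 + (-13.3)^2 = 42.25 + 176.89 = 219.14

z_bar = 6.5000 + 13.3000i, z*z_bar = 219.14


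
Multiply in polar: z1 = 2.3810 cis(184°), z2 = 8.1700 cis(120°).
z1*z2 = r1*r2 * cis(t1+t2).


r = 2.3810 * 8.1700 = 19.4528
theta = 184° + 120° = 304° = 304° (mod 360)

19.4528 cis(304°)


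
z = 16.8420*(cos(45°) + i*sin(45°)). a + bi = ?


a = 16.8420*cos(45°) = 16.8420*0.70711 = 11.9091
b = 16.8420*sin(45°) = 16.8420*0.70711 = 11.9091

11.9091 + 11.9091i


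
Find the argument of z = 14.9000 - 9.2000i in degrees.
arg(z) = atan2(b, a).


Re = 14.9, Im = -9.2
arg = atan2(-9.2, 14.9) = -31.6932 degrees

arg(z) = -31.6932 degrees


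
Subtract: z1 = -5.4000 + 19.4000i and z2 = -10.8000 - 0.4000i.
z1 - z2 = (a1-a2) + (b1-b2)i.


Real: -5.4 + 10.8 = 5.4
Imag: 19.4 + 0.4 = 19.8

5.4000 + 19.8000i


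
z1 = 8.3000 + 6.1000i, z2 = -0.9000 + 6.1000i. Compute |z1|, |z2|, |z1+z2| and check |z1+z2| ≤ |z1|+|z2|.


|z1| = sqrt(8.3^2 + 6.1^2) = sqrt(106.1) = 10.3005
|z2| = sqrt((-0.9)^2 + 6.1^2) = sqrt(38.02) = 6.1660
z1+z2 = 7.4000 + 12.2000i
|z1+z2| = sqrt(203.6) = 14.2688
|z1|+|z2| = 10.3005 + 6.1660 = 16.4665

|z1+z2| = 14.2688 ≤ |z1|+|z2| = 16.4665 (verified)


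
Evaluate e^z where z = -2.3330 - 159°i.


e^-2.3330 = 0.0970
cos(-159°) = -0.9336
sin(-159°) = -0.3584
Real = 0.0970*(-0.9336) = -0.0906
Imag = 0.0970*(-0.3584) = -0.0348

-0.0906 - 0.0348i


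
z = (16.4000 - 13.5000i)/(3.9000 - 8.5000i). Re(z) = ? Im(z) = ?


Multiply by conjugate: (16.4000 - 13.5000i)(3.9000 + 8.5000i) / (3.9^2 + (-8.5)^2)
Numerator real = 16.4*3.9 - (13.5)*(-8.5) = 178.71
Numerator imag = -13.5*3.9 - 16.4*(-8.5) = 86.75
Denominator = 87.46
Re(z) = 178.71/87.46 = 2.0433
Im(z) = 86.75/87.46 = 0.9919

Re(z) = 2.0433, Im(z) = 0.9919


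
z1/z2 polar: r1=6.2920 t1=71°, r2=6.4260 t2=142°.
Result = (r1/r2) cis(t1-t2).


r = 6.2920 / 6.4260 = 0.9791
theta = 71° - 142° = -71° = 289° (mod 360)

0.9791 cis(289°)


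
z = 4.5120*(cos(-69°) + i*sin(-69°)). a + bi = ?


a = 4.5120*cos(-69°) = 4.5120*0.35837 = 1.6170
b = 4.5120*sin(-69°) = 4.5120*(-0.93358) = -4.2123

1.6170 - 4.2123i


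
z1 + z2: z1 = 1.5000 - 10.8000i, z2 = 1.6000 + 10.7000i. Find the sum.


Real: 1.5 + 1.6 = 3.1
Imag: -10.8 + 10.7 = -0.1

3.1000 - 0.1000i


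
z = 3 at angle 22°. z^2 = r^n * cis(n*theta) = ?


r^2 = 3^2 = 9
n*theta = 2*22° = 44° = 44° (mod 360)
a = 9*cos(44°) = 6.4741
b = 9*sin(44°) = 6.2519

9 cis(44°) = 6.4741 + 6.2519i


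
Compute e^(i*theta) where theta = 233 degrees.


cos(233°) = -0.6018
sin(233°) = -0.7986

e^(i*233°) = -0.6018 - 0.7986i


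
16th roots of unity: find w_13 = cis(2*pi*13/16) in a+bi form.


Angle = 360*13/16 = 292.5°
a = cos(292.5°) = 0.3827
b = sin(292.5°) = -0.9239

0.3827 - 0.9239i


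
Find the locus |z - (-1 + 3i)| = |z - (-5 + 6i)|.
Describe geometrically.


Equal distances means the locus is the perpendicular bisector of z1 and z2.
Midpoint = ((-1+(-5))/2, (3+6)/2) = (-3.0000, 4.5000)

Perpendicular bisector through (-3.0000, 4.5000)


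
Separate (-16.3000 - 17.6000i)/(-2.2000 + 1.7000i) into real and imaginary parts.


Multiply by conjugate: (-16.3000 - 17.6000i)(-2.2000 - 1.7000i) / ((-2.2)^2 + 1.7^2)
Numerator real = -16.3*(-2.2) - (17.6)*1.7 = 5.94
Numerator imag = -17.6*(-2.2) - (-16.3)*1.7 = 66.43
Denominator = 7.73
Re(z) = 5.94/7.73 = 0.7684
Im(z) = 66.43/7.73 = 8.5938

Re(z) = 0.7684, Im(z) = 8.5938


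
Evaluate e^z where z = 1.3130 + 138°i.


e^1.3130 = 3.7173
cos(138°) = -0.74314
sin(138°) = 0.66913
Real = 3.7173*(-0.74314) = -2.7625
Imag = 3.7173*0.66913 = 2.4874

-2.7625 + 2.4874i


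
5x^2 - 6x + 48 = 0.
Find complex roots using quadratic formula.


disc = (-6)^2 - 4*5*48 = 36 - 960 = -924
sqrt(|disc|) = sqrt(924) = 30.3974
Real part = 6/(2*5) = 0.6000
Imag part = 30.3974/(2*5) = 3.0397

0.6000 ± 3.0397i


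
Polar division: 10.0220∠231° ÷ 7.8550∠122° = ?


r = 10.0220 / 7.8550 = 1.2759
theta = 231° - 122° = 109° = 109° (mod 360)

1.2759 cis(109°)


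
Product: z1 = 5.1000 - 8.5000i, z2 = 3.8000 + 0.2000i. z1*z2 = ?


Real = 5.1*3.8 - (-8.5)*0.2 = 19.38 - (-1.7) = 21.08
Imag = 5.1*0.2 + 3.8*(-8.5) = 1.02 - (32.3) = -31.28

21.0800 - 31.2800i


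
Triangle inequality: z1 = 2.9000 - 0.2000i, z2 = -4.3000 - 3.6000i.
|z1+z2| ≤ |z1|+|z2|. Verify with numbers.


|z1| = sqrt(2.9^2 + (-0.2)^2) = sqrt(8.45) = 2.9069
|z2| = sqrt((-4.3)^2 + (-3.6)^2) = sqrt(31.45) = 5.6080
z1+z2 = -1.4000 - 3.8000i
|z1+z2| = sqrt(16.4) = 4.0497
|z1|+|z2| = 2.9069 + 5.6080 = 8.5149

|z1+z2| = 4.0497 ≤ |z1|+|z2| = 8.5149 (verified)


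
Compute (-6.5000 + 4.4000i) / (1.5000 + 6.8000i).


Conjugate of z2 = 1.5000 - 6.8000i
Numerator: (-6.5000 + 4.4000i)(1.5000 - 6.8000i) = 20.1700 + 50.8000i
Denominator: 1.5^2 + 6.8^2 = 48.49
Result = (20.1700 + 50.8000i)/48.49

0.4160 + 1.0476i


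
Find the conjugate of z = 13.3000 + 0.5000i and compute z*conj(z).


z_bar = 13.3000 - 0.5000i
z*z_bar = 13.3^2 + 0.5^2 = 176.89 + 0.25 = 177.14

z_bar = 13.3000 - 0.5000i, z*z_bar = 177.14


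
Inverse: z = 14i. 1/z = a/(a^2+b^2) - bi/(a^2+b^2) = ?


|z|^2 = 0+196 = 196
1/z = (0 - 14i)/196

1/z = 0 - 0.0714i


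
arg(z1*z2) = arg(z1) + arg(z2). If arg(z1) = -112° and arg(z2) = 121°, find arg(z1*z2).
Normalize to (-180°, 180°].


arg(z1*z2) = -112° + 121° = 9°
Normalized to (-180°, 180°]: 9°

9°


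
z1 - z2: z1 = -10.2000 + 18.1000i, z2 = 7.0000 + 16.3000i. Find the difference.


Real: -10.2 - 7 = -17.2
Imag: 18.1 - 16.3 = 1.8

-17.2000 + 1.8000i


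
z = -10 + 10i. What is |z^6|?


|z| = sqrt(100+100) = sqrt(200) = 14.1421
|z^6| = |z|^6 = (sqrt(200))^6 = 200^3 = 8000000

|z^6| = 8000000


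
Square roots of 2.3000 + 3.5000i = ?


|z| = sqrt(5.29+12.25) = 4.1881
sqrt((|z|+a)/2) = sqrt((4.1881+2.3)/2) = sqrt(3.2440) = 1.8011
sqrt((|z|-a)/2) = sqrt((4.1881-2.3)/2) = sqrt(0.9440) = 0.9716

±(1.8011 + 0.9716i) i.e. 1.8011 + 0.9716i and -1.8011 - 0.9716i


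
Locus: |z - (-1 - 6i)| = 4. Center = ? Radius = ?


|z - z0| = r is a circle with center z0 and radius r.
Center = (-1, -6), radius = 4

Circle with center (-1, -6) and radius 4


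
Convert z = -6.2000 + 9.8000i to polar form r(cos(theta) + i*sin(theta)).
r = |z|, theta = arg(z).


r = sqrt(38.44+96.04) = sqrt(134.48) = 11.5966
theta = atan2(9.8, -6.2) = 122.3196 degrees

r = 11.5966, theta = 122.3196 degrees


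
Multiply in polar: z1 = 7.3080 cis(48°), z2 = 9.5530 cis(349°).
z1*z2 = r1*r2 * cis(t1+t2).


r = 7.3080 * 9.5530 = 69.8133
theta = 48° + 349° = 397° = 37° (mod 360)

69.8133 cis(37°)


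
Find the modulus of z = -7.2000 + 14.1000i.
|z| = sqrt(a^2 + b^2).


|z| = sqrt((-7.2)^2 + 14.1^2) = sqrt(51.84 + 198.81) = sqrt(250.65) = 15.8319

|z| = 15.8319


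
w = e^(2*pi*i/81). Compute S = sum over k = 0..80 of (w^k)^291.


The roots are w_k = w^k with w = e^(2*pi*i/81), and (w^k)^291 = (w^291)^k.
So S = 1 + u + u^2 + ... + u^(80) with u = w^291.
291 = 3*81 + 48, so 291 is not a multiple of 81: u = (w^81)^3 * w^48 = w^48 ≠ 1 (w is a primitive 81th root), while u^81 = (w^81)^291 = 1.
Geometric series: S = (1 - u^81)/(1 - u) = (1 - 1)/(1 - u) = 0

S = 0


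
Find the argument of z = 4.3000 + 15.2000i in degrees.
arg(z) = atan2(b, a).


Re = 4.3, Im = 15.2
arg = atan2(15.2, 4.3) = 74.2041 degrees

arg(z) = 74.2041 degrees


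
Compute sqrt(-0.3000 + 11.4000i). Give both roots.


|z| = sqrt(0.09+129.96) = 11.4039
sqrt((|z|+a)/2) = sqrt((11.4039+(-0.3))/2) = sqrt(5.5520) = 2.3563
sqrt((|z|-a)/2) = sqrt((11.4039-(-0.3))/2) = sqrt(5.8520) = 2.4191

±(2.3563 + 2.4191i) i.e. 2.3563 + 2.4191i and -2.3563 - 2.4191i


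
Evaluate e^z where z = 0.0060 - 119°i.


e^0.0060 = 1.0060
cos(-119°) = -0.4848
sin(-119°) = -0.87462
Real = 1.0060*(-0.4848) = -0.4877
Imag = 1.0060*(-0.87462) = -0.8799

-0.4877 - 0.8799i


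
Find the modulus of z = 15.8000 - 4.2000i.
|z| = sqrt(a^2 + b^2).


|z| = sqrt(15.8^2 + (-4.2)^2) = sqrt(249.64 + 17.64) = sqrt(267.28) = 16.3487

|z| = 16.3487


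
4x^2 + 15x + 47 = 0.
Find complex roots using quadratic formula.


disc = 15^2 - 4*4*47 = 225 - 752 = -527
sqrt(|disc|) = sqrt(527) = 22.9565
Real part = -15/(2*4) = -1.8750
Imag part = 22.9565/(2*4) = 2.8696

-1.8750 ± 2.8696i


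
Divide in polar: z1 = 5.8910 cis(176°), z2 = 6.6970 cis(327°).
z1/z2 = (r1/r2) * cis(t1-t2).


r = 5.8910 / 6.6970 = 0.8796
theta = 176° - 327° = -151° = 209° (mod 360)

0.8796 cis(209°)


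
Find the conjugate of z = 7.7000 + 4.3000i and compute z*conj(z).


z_bar = 7.7000 - 4.3000i
z*z_bar = 7.7^2 + 4.3^2 = 59.29 + 18.49 = 77.78

z_bar = 7.7000 - 4.3000i, z*z_bar = 77.78


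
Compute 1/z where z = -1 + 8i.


|z|^2 = 1+64 = 65
1/z = (-1 - 8i)/65

1/z = -0.0154 - 0.1231i


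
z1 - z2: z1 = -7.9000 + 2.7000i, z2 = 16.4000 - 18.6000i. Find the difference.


Real: -7.9 - 16.4 = -24.3
Imag: 2.7 + 18.6 = 21.3

-24.3000 + 21.3000i


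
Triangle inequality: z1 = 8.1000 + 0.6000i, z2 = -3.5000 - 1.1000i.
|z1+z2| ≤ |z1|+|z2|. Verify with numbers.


|z1| = sqrt(8.1^2 + 0.6^2) = sqrt(65.97) = 8.1222
|z2| = sqrt((-3.5)^2 + (-1.1)^2) = sqrt(13.46) = 3.6688
z1+z2 = 4.6000 - 0.5000i
|z1+z2| = sqrt(21.41) = 4.6271
|z1|+|z2| = 8.1222 + 3.6688 = 11.7910

|z1+z2| = 4.6271 ≤ |z1|+|z2| = 11.7910 (verified)


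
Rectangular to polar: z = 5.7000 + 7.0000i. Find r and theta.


r = sqrt(32.49+49) = sqrt(81.49) = 9.0272
theta = atan2(7, 5.7) = 50.8446 degrees

r = 9.0272, theta = 50.8446 degrees


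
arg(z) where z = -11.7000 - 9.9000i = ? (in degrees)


Re = -11.7, Im = -9.9
arg = atan2(-9.9, -11.7) = -139.7636 degrees

arg(z) = -139.7636 degrees


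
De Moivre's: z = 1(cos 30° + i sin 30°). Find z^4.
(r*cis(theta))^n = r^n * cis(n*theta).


r^4 = 1^4 = 1
n*theta = 4*30° = 120° = 120° (mod 360)
a = 1*cos(120°) = -0.5000
b = 1*sin(120°) = 0.8660

1 cis(120°) = -0.5000 + 0.8660i


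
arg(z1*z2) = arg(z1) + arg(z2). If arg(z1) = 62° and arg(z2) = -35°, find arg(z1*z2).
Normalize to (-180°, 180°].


arg(z1*z2) = 62° - 35° = 27°
Normalized to (-180°, 180°]: 27°

27°


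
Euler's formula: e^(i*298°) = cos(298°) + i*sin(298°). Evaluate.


cos(298°) = 0.4695
sin(298°) = -0.8829

e^(i*298°) = 0.4695 - 0.8829i


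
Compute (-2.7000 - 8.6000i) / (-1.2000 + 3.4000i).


Conjugate of z2 = -1.2000 - 3.4000i
Numerator: (-2.7000 - 8.6000i)(-1.2000 - 3.4000i) = -26.0000 + 19.5000i
Denominator: (-1.2)^2 + 3.4^2 = 13
Result = (-26.0000 + 19.5000i)/13

-2.0000 + 1.5000i


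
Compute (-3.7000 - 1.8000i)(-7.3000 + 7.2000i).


Real = -3.7*(-7.3) - (-1.8)*7.2 = 27.01 - (-12.96) = 39.97
Imag = -3.7*7.2 - (7.3)*(-1.8) = -26.64 + 13.14 = -13.5

39.9700 - 13.5000i


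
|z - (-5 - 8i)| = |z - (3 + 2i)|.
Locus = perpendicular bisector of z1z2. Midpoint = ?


Equal distances means the locus is the perpendicular bisector of z1 and z2.
Midpoint = ((-5+3)/2, (-8+2)/2) = (-1.0000, -3.0000)

Perpendicular bisector through (-1.0000, -3.0000)


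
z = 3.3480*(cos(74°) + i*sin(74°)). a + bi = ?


a = 3.3480*cos(74°) = 3.3480*0.27564 = 0.9228
b = 3.3480*sin(74°) = 3.3480*0.96126 = 3.2183

0.9228 + 3.2183i


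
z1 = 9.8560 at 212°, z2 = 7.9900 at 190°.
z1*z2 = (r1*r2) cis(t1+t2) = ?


r = 9.8560 * 7.9900 = 78.7494
theta = 212° + 190° = 402° = 42° (mod 360)

78.7494 cis(42°)


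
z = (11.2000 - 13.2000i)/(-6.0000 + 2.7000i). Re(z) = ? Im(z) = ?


Multiply by conjugate: (11.2000 - 13.2000i)(-6.0000 - 2.7000i) / ((-6)^2 + 2.7^2)
Numerator real = 11.2*(-6) - (13.2)*2.7 = -102.84
Numerator imag = -13.2*(-6) - 11.2*2.7 = 48.96
Denominator = 43.29
Re(z) = -102.84/43.29 = -2.3756
Im(z) = 48.96/43.29 = 1.1310

Re(z) = -2.3756, Im(z) = 1.1310


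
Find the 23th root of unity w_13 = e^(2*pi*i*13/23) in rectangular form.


Angle = 360*13/23 = 203.4783°
a = cos(203.4783°) = -0.9172
b = sin(203.4783°) = -0.3984

-0.9172 - 0.3984i


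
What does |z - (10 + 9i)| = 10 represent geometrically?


|z - z0| = r is a circle with center z0 and radius r.
Center = (10, 9), radius = 10

Circle with center (10, 9) and radius 10


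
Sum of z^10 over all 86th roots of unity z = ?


The roots are w_k = w^k with w = e^(2*pi*i/86), and (w^k)^10 = (w^10)^k.
So S = 1 + u + u^2 + ... + u^(85) with u = w^10.
10 = 0*86 + 10, so 10 is not a multiple of 86: u = w^10 ≠ 1 (w is a primitive 86th root), while u^86 = (w^86)^10 = 1.
Geometric series: S = (1 - u^86)/(1 - u) = (1 - 1)/(1 - u) = 0

S = 0


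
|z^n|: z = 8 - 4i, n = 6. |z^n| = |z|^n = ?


|z| = sqrt(64+16) = sqrt(80) = 8.9443
|z^6| = |z|^6 = (sqrt(80))^6 = 80^3 = 512000

|z^6| = 512000


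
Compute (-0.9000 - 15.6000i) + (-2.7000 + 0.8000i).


Real: -0.9 - 2.7 = -3.6
Imag: -15.6 + 0.8 = -14.8

-3.6000 - 14.8000i


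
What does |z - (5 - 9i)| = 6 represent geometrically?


|z - z0| = r is a circle with center z0 and radius r.
Center = (5, -9), radius = 6

Circle with center (5, -9) and radius 6


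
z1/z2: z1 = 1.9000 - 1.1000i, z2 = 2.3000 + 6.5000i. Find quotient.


Conjugate of z2 = 2.3000 - 6.5000i
Numerator: (1.9000 - 1.1000i)(2.3000 - 6.5000i) = -2.7800 - 14.8800i
Denominator: 2.3^2 + 6.5^2 = 47.54
Result = (-2.7800 - 14.8800i)/47.54

-0.0585 - 0.3130i


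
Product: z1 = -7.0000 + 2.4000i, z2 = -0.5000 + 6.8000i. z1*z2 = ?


Real = -7*(-0.5) - 2.4*6.8 = 3.5 - 16.32 = -12.82
Imag = -7*6.8 - (0.5)*2.4 = -47.6 - (1.2) = -48.8

-12.8200 - 48.8000i


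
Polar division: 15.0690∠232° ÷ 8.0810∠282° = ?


r = 15.0690 / 8.0810 = 1.8647
theta = 232° - 282° = -50° = 310° (mod 360)

1.8647 cis(310°)


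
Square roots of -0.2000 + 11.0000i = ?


|z| = sqrt(0.04+121) = 11.0018
sqrt((|z|+a)/2) = sqrt((11.0018+(-0.2))/2) = sqrt(5.4009) = 2.3240
sqrt((|z|-a)/2) = sqrt((11.0018-(-0.2))/2) = sqrt(5.6009) = 2.3666

±(2.3240 + 2.3666i) i.e. 2.3240 + 2.3666i and -2.3240 - 2.3666i


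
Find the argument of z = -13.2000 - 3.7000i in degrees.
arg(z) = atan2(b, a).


Re = -13.2, Im = -3.7
arg = atan2(-3.7, -13.2) = -164.3417 degrees

arg(z) = -164.3417 degrees


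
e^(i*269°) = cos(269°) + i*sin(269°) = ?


cos(269°) = -0.0175
sin(269°) = -0.9998

e^(i*269°) = -0.0175 - 0.9998i


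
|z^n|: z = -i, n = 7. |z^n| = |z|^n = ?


|z| = sqrt(0+1) = sqrt(1) = 1
|z^7| = |z|^7 = 1^7 = 1

|z^7| = 1


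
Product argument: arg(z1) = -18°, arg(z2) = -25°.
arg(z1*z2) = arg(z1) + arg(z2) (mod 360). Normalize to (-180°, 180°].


arg(z1*z2) = -18° - 25° = -43°
Normalized to (-180°, 180°]: -43°

-43°


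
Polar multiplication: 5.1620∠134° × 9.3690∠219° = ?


r = 5.1620 * 9.3690 = 48.3628
theta = 134° + 219° = 353° = 353° (mod 360)

48.3628 cis(353°)


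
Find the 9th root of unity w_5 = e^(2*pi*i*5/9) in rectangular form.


Angle = 360*5/9 = 200°
a = cos(200°) = -0.9397
b = sin(200°) = -0.3420

-0.9397 - 0.3420i


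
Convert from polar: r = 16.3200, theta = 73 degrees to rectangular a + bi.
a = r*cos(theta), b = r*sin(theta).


a = 16.3200*cos(73°) = 16.3200*0.29237 = 4.7715
b = 16.3200*sin(73°) = 16.3200*0.956305 = 15.6069

4.7715 + 15.6069i


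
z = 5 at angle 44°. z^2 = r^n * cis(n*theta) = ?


r^2 = 5^2 = 25
n*theta = 2*44° = 88° = 88° (mod 360)
a = 25*cos(88°) = 0.8725
b = 25*sin(88°) = 24.9848

25 cis(88°) = 0.8725 + 24.9848i


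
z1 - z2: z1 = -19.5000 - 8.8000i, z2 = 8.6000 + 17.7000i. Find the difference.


Real: -19.5 - 8.6 = -28.1
Imag: -8.8 - 17.7 = -26.5

-28.1000 - 26.5000i
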